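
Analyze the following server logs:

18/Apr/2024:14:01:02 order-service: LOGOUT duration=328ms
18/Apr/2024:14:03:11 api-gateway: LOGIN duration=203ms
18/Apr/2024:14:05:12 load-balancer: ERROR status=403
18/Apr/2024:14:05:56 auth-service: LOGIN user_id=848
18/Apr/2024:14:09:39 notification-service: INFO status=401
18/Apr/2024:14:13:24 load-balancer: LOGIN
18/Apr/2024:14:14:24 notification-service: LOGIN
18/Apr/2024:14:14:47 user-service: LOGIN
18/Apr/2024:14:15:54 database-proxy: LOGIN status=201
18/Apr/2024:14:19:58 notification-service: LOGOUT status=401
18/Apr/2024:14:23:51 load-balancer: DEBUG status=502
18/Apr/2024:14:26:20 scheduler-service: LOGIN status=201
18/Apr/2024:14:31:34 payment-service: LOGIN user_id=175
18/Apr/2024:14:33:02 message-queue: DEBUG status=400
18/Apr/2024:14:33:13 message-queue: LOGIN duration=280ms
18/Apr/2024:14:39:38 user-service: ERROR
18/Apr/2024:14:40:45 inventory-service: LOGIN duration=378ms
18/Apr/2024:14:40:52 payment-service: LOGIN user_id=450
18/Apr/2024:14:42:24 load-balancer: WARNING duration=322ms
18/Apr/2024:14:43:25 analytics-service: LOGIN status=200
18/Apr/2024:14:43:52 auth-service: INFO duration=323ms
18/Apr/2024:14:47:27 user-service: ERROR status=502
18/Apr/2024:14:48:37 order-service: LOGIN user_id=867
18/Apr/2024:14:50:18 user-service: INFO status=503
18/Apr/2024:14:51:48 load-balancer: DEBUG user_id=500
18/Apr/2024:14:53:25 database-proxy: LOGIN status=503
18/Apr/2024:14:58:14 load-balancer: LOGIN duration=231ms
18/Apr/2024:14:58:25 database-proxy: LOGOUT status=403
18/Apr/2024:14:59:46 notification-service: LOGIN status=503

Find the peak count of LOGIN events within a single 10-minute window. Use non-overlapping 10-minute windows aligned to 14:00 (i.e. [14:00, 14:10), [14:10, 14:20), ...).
4

To find the burst window:

1. Divide the log period into non-overlapping 10-minute windows starting at 14:00
2. Count LOGIN events in each window
3. Find the window with maximum count
4. Maximum events in a window: 4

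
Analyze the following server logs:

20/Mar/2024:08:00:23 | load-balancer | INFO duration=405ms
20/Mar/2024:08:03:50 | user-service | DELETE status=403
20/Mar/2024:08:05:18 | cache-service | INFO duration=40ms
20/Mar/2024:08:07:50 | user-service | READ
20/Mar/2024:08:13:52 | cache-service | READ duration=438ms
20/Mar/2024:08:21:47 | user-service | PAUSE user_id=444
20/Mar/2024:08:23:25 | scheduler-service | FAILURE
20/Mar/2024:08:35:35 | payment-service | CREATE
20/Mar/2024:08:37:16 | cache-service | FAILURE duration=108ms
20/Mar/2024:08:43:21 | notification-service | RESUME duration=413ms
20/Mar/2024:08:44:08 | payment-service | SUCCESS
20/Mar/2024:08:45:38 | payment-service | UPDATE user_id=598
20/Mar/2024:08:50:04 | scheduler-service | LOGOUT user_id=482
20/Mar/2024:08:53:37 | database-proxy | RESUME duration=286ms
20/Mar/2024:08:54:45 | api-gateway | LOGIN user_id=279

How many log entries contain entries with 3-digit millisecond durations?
5

To find matching entries:

1. Pattern to match: entries with 3-digit millisecond durations
2. Scan each log entry for the pattern
3. Count matches: 5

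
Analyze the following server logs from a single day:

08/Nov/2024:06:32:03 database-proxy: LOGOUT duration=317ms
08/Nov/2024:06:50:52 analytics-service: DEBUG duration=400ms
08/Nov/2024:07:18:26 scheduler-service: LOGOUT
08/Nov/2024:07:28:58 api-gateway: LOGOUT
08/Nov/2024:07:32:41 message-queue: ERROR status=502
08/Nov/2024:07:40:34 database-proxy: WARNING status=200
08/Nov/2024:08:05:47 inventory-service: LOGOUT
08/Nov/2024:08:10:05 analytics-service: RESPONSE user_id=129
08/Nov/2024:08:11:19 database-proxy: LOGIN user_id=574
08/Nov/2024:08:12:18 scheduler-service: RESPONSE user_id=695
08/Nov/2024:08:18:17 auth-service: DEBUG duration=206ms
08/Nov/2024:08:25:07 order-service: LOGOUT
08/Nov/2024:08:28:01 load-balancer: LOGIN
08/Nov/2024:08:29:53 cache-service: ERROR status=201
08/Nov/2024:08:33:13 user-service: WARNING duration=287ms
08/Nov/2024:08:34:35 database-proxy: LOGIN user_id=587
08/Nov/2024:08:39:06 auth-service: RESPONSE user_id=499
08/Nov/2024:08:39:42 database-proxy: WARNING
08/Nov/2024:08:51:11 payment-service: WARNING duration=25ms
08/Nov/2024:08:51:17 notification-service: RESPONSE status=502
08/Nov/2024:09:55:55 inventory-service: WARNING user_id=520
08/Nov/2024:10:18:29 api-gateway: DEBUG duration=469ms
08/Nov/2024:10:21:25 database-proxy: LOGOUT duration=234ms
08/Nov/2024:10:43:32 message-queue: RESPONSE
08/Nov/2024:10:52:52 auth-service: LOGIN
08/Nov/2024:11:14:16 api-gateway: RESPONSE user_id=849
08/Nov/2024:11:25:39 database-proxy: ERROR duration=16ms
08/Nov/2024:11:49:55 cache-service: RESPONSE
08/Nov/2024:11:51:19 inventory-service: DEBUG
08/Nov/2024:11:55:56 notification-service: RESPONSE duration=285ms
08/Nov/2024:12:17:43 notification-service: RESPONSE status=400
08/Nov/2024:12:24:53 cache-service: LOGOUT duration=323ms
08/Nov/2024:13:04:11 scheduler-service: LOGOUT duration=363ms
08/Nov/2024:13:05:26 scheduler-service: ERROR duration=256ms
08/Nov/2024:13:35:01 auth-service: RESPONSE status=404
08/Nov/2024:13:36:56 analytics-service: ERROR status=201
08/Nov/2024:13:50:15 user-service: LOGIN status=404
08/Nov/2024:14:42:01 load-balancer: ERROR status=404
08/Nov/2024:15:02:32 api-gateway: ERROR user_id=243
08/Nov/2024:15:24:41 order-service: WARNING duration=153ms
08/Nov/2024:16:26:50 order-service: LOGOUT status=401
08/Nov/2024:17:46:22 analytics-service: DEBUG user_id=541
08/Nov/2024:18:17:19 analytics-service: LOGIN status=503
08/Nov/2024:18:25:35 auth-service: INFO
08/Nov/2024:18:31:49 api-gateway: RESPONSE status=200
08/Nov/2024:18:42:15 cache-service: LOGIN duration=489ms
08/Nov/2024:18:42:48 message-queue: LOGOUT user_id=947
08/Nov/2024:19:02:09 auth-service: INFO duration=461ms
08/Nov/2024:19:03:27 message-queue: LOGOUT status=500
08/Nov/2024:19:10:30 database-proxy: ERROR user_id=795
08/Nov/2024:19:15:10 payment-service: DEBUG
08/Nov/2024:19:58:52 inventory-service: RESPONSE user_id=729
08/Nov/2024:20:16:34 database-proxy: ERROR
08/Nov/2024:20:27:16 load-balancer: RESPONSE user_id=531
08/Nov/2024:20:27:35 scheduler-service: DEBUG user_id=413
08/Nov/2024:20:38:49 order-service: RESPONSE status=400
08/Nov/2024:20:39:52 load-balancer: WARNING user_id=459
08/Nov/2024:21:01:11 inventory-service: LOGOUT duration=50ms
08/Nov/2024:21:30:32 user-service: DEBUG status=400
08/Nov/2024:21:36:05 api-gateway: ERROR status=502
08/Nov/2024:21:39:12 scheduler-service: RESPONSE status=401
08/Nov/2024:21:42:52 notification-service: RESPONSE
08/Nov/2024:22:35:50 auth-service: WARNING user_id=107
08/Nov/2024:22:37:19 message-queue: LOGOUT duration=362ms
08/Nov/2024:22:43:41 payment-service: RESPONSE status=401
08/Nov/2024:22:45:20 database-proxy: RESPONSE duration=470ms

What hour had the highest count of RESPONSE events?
8

To find the peak hour:

1. Group all RESPONSE events by hour
2. Count events in each hour
3. Find hour with maximum count
4. Peak hour: 8 (with 4 events)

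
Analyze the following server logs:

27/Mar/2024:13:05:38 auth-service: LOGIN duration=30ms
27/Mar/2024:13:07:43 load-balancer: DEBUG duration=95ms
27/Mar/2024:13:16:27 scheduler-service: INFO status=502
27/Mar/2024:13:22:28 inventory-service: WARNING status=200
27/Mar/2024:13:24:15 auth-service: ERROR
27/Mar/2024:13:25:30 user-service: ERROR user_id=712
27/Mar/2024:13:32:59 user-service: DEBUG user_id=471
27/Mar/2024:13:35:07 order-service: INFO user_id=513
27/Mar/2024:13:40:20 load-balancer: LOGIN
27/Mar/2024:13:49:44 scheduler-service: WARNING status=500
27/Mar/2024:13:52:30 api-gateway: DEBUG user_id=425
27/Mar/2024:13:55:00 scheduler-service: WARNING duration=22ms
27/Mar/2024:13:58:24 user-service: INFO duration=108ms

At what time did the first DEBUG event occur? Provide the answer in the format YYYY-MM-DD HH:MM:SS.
2024-03-27 13:07:43

To find the first event:

1. Filter for all DEBUG events
2. Sort by timestamp
3. Select the first one
4. Timestamp: 2024-03-27 13:07:43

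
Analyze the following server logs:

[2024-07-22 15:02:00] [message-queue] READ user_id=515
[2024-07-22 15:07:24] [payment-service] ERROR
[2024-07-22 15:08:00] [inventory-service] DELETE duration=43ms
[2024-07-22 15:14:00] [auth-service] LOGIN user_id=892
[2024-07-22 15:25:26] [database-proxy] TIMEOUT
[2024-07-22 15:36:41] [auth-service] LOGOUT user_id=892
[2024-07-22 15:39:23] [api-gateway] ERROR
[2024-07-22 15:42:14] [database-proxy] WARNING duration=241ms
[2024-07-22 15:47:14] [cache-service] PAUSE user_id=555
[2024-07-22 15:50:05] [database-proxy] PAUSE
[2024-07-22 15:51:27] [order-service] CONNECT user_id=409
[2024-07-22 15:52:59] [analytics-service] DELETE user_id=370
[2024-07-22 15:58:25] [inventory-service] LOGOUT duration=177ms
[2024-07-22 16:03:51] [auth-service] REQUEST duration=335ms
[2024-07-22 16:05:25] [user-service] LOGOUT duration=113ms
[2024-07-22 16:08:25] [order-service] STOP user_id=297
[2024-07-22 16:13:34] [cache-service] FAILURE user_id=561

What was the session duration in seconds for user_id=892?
1361

To calculate session duration:

1. Find LOGIN event for user_id=892: 2024-07-22 15:14:00
2. Find LOGOUT event for user_id=892: 2024-07-22 15:36:41
3. Session duration: 2024-07-22 15:36:41 - 2024-07-22 15:14:00 = 1361 seconds (22 minutes)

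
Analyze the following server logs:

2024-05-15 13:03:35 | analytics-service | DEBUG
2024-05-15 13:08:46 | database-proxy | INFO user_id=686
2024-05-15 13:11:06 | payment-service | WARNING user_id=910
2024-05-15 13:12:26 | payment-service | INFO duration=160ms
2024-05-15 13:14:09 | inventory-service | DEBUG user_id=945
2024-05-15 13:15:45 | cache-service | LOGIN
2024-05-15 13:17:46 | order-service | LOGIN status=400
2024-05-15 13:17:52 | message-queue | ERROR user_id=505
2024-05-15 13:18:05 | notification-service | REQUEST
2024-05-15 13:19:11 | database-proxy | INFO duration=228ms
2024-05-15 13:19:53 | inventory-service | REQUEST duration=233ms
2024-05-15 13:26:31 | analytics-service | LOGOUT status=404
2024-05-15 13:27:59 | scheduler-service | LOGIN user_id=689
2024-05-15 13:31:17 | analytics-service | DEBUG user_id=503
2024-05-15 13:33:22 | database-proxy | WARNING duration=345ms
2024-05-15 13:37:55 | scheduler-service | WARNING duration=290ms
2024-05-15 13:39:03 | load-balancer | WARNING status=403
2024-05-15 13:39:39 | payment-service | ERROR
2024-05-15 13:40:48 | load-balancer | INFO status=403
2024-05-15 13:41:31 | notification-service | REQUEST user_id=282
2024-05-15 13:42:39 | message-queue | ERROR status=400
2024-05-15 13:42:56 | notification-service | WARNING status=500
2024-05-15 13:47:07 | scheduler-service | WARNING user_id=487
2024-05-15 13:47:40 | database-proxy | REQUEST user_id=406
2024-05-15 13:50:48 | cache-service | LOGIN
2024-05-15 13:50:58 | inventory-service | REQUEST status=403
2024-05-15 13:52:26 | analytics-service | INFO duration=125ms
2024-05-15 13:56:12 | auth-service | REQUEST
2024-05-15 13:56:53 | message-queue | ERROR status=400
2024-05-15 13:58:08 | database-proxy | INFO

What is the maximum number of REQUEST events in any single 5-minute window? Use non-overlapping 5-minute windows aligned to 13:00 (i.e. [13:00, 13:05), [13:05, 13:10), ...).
2

To find the burst window:

1. Divide the log period into non-overlapping 5-minute windows starting at 13:00
2. Count REQUEST events in each window
3. Find the window with maximum count
4. Maximum events in a window: 2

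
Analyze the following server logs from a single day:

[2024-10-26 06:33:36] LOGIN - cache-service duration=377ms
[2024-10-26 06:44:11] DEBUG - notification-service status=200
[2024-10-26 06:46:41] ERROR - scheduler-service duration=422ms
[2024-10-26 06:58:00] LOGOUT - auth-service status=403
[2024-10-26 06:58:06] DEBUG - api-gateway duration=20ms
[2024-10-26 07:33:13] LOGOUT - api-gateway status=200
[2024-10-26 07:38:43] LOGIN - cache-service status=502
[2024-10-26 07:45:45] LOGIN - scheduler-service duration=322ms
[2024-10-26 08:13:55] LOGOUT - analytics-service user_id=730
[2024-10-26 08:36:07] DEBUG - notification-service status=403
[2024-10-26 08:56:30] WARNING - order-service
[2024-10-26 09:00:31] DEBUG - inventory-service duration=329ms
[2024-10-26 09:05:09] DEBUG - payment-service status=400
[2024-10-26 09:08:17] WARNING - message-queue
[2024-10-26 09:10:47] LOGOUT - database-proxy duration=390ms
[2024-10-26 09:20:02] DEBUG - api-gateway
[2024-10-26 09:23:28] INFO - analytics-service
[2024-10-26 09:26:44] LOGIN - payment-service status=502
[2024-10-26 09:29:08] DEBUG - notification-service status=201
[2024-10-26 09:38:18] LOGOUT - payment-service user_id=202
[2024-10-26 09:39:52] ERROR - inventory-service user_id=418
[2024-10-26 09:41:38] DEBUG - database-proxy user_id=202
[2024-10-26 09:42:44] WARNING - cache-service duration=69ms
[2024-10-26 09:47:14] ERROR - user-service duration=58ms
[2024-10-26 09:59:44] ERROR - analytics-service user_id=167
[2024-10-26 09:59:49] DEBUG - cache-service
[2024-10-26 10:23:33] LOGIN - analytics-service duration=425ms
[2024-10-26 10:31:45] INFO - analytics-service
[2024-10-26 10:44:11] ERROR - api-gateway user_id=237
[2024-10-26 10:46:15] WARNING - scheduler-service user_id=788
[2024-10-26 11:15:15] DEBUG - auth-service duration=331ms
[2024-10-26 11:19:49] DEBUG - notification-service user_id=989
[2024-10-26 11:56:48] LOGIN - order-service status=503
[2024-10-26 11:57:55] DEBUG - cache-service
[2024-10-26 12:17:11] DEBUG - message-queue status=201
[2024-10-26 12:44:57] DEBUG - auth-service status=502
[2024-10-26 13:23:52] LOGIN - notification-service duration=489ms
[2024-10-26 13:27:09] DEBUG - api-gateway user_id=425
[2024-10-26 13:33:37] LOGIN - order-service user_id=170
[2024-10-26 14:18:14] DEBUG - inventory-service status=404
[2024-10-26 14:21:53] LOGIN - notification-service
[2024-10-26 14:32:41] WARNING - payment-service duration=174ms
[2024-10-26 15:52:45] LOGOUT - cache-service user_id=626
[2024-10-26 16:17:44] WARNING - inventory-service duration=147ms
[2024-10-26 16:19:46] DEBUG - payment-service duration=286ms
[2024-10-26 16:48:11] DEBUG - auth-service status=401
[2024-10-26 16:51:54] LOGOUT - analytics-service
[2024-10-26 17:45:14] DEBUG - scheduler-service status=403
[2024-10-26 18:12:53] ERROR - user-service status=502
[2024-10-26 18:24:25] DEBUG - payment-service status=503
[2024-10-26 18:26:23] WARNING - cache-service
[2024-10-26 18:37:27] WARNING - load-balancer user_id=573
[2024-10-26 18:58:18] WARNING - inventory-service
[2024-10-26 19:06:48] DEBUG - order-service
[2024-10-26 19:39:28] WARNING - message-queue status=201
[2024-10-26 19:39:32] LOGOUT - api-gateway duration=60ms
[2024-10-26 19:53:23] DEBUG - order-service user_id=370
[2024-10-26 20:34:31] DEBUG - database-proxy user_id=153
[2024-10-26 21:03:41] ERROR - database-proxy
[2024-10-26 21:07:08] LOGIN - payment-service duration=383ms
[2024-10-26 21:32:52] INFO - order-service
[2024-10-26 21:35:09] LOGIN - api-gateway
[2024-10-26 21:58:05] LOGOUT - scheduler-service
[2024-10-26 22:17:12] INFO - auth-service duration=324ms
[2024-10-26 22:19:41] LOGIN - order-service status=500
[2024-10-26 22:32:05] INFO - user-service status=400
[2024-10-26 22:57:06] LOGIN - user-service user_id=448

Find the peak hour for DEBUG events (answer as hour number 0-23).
9

To find the peak hour:

1. Group all DEBUG events by hour
2. Count events in each hour
3. Find hour with maximum count
4. Peak hour: 9 (with 6 events)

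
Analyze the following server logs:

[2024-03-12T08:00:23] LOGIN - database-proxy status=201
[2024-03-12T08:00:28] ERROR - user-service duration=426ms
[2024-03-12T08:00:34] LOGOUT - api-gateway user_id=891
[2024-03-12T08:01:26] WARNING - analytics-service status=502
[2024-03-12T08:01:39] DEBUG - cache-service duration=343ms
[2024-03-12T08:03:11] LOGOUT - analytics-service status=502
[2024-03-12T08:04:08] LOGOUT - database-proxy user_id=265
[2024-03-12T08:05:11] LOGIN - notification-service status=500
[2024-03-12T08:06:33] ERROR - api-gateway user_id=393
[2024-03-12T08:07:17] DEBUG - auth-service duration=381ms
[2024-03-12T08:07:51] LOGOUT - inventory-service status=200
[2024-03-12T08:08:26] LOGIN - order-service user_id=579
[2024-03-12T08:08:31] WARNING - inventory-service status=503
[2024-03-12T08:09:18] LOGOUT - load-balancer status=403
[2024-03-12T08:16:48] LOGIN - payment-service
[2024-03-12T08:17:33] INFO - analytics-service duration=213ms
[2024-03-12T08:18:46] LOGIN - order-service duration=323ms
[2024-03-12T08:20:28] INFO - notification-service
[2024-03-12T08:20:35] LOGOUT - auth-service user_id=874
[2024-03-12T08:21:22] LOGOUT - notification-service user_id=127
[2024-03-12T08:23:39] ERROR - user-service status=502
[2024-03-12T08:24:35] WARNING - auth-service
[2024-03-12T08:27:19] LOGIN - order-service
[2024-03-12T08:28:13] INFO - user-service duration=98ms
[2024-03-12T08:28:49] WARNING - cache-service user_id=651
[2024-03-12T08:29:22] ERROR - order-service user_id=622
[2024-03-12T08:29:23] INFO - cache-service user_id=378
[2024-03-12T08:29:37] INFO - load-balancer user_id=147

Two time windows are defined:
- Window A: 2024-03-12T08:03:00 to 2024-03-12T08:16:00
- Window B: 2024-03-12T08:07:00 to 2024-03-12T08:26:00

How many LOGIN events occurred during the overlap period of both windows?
1

To find overlap events:

1. Window A: 2024-03-12T08:03:00 to 2024-03-12T08:16:00
2. Window B: 2024-03-12T08:07:00 to 2024-03-12T08:26:00
3. Overlap period: 2024-03-12T08:07:00 to 2024-03-12T08:16:00
4. Count LOGIN events in overlap: 1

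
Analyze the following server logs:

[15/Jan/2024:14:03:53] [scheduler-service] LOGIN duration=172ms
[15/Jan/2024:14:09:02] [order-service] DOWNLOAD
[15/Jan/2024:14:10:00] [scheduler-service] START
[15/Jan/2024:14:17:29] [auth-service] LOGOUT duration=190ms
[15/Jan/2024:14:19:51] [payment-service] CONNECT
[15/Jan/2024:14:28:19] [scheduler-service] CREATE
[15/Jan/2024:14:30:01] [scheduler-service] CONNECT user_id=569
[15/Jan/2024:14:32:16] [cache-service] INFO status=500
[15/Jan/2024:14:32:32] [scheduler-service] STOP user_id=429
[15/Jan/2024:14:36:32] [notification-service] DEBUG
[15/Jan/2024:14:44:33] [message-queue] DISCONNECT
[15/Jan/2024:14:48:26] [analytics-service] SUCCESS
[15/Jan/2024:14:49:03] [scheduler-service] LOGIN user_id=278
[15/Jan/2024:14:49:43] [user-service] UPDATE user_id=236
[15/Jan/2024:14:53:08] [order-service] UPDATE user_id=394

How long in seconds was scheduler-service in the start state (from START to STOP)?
1352

To calculate state duration:

1. Find START event for scheduler-service: 15/Jan/2024:14:10:00
2. Find STOP event for scheduler-service: 15/Jan/2024:14:32:32
3. Calculate duration: 15/Jan/2024:14:32:32 - 15/Jan/2024:14:10:00 = 1352 seconds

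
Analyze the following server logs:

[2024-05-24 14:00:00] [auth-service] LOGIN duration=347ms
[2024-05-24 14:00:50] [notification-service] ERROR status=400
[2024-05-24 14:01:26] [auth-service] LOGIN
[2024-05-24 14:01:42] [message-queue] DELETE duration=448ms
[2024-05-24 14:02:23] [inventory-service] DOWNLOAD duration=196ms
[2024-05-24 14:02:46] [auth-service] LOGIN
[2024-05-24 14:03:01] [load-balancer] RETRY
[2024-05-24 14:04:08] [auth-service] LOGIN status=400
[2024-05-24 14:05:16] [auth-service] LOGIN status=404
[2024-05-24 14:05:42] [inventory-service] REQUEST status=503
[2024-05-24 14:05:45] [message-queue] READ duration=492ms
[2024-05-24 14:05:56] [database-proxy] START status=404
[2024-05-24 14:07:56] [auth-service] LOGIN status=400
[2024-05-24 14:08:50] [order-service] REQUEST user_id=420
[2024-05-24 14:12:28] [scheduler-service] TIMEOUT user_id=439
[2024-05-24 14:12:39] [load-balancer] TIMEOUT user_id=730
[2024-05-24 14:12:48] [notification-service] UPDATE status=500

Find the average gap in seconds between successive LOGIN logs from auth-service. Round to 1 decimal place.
95.2

To calculate average interval:

1. Find all LOGIN events for auth-service in order
2. Calculate time gaps between consecutive events
3. Compute mean of gaps: 476 / 5 = 95.2 seconds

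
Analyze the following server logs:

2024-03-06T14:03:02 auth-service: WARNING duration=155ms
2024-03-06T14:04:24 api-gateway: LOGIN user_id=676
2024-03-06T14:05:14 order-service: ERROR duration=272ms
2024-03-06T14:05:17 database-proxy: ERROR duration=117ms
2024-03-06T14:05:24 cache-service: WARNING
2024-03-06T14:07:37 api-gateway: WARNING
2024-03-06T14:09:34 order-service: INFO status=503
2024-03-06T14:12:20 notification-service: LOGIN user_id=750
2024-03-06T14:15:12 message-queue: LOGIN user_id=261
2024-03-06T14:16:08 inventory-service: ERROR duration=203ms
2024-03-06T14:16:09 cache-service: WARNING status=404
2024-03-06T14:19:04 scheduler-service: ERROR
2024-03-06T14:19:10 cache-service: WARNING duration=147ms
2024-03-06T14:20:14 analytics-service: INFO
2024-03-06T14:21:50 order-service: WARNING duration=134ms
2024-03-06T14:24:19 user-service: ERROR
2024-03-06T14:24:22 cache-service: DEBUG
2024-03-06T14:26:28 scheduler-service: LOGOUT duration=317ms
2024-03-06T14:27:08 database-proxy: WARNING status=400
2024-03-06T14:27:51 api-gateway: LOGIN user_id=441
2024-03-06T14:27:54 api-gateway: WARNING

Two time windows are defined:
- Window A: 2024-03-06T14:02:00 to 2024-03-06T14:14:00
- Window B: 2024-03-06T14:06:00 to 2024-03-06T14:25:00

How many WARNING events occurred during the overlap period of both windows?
1

To find overlap events:

1. Window A: 2024-03-06T14:02:00 to 2024-03-06T14:14:00
2. Window B: 2024-03-06T14:06:00 to 2024-03-06T14:25:00
3. Overlap period: 2024-03-06T14:06:00 to 2024-03-06T14:14:00
4. Count WARNING events in overlap: 1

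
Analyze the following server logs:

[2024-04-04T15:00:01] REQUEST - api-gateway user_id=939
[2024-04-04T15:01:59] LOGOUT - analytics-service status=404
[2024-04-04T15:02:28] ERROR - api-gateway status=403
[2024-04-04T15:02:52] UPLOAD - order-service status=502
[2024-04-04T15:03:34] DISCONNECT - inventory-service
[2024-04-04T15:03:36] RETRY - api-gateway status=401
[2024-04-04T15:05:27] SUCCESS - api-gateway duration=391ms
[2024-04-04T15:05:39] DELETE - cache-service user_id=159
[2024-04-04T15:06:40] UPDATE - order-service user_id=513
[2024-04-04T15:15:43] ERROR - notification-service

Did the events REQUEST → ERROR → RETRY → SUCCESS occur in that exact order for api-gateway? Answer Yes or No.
Yes

To verify sequence order:

1. Find all events in sequence REQUEST → ERROR → RETRY → SUCCESS for api-gateway
2. Extract their timestamps
3. Check if timestamps are in ascending order
4. Result: Yes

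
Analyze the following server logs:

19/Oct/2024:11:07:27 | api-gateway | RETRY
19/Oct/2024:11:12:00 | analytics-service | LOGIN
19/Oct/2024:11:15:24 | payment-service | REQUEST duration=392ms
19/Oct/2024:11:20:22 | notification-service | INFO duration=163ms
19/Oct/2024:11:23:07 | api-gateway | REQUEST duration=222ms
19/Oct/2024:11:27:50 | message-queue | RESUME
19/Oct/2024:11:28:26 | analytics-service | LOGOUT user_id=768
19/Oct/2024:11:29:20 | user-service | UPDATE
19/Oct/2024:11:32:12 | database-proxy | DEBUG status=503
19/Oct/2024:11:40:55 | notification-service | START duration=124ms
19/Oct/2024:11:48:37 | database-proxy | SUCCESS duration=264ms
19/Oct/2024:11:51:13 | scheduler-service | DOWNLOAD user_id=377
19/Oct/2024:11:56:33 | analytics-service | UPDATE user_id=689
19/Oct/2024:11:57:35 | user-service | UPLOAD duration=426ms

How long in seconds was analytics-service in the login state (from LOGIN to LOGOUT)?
986

To calculate state duration:

1. Find LOGIN event for analytics-service: 19/Oct/2024:11:12:00
2. Find LOGOUT event for analytics-service: 19/Oct/2024:11:28:26
3. Calculate duration: 19/Oct/2024:11:28:26 - 19/Oct/2024:11:12:00 = 986 seconds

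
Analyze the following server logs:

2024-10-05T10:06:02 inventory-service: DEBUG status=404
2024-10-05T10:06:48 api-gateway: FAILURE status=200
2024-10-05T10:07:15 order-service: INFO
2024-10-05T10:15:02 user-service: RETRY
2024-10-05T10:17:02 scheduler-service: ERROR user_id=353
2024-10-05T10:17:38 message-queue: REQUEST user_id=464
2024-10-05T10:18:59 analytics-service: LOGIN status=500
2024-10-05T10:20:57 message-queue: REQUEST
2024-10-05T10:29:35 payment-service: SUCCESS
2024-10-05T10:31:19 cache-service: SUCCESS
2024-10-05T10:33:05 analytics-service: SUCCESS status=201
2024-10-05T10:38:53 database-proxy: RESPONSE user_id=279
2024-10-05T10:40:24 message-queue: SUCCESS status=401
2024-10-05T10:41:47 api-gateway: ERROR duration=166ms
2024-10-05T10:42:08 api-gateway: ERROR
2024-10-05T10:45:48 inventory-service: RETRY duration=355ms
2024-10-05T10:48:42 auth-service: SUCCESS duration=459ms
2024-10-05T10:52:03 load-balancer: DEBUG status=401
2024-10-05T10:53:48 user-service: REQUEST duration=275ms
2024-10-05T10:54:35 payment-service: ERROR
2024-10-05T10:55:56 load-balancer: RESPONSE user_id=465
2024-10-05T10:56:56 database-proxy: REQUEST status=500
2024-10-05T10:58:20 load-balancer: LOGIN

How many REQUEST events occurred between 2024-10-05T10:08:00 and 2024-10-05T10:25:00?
2

To count events in the time window:

1. Window boundaries: 2024-10-05T10:08:00 to 2024-10-05T10:25:00
2. Filter for REQUEST events within this window
3. Count matching events: 2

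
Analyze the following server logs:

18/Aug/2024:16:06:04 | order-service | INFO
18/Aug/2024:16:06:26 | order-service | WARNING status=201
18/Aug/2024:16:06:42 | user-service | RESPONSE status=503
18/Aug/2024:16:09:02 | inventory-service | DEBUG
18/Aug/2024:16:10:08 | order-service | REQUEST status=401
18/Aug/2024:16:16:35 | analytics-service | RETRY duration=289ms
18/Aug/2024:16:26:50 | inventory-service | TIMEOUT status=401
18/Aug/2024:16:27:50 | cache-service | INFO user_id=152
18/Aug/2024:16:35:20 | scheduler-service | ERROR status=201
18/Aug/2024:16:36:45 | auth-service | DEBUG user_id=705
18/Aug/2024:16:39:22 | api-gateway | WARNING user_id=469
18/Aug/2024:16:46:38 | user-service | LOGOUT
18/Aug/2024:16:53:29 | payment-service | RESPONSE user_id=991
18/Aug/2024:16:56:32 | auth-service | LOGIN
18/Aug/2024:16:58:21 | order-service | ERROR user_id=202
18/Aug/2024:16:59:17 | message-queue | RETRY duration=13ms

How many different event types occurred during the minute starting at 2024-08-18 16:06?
3

To count unique event types:

1. Filter events in the minute starting at 2024-08-18 16:06
2. Extract event types from matching entries
3. Count unique types: 3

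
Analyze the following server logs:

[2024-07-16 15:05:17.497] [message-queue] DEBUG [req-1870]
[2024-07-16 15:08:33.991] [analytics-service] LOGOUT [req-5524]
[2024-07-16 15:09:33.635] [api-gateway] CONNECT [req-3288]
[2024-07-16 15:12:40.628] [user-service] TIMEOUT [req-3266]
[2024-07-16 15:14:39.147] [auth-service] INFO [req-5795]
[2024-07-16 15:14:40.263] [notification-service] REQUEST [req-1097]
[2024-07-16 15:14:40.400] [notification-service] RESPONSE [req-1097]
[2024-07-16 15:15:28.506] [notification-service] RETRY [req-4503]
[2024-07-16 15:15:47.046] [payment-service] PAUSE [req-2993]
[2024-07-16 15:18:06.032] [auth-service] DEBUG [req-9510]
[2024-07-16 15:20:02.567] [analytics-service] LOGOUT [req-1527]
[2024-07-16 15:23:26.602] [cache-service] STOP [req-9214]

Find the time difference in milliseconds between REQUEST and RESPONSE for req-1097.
137

To calculate latency:

1. Find REQUEST with id req-1097: 2024-07-16 15:14:40.263
2. Find RESPONSE with id req-1097: 2024-07-16 15:14:40.400
3. Latency: 2024-07-16 15:14:40.400 - 2024-07-16 15:14:40.263 = 137ms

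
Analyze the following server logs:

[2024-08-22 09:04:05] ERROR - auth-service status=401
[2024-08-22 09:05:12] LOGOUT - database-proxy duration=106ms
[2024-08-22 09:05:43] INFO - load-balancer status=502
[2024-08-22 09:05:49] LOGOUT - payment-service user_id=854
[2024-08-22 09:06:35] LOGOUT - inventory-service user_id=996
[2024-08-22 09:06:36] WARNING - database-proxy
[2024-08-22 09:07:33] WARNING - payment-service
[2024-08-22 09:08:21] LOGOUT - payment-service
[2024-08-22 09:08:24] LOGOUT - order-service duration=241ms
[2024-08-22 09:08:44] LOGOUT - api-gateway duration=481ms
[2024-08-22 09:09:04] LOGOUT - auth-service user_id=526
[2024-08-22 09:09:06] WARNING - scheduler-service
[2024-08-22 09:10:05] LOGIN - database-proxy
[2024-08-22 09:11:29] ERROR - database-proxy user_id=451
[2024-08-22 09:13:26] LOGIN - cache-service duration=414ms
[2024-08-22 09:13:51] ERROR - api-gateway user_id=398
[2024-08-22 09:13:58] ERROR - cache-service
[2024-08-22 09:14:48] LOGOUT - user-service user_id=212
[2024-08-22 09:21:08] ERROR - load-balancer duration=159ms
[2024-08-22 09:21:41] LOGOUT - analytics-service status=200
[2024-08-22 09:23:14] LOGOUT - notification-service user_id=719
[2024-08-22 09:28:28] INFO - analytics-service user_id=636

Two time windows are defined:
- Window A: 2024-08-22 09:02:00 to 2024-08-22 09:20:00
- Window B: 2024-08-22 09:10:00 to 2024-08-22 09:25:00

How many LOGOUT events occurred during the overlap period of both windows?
1

To find overlap events:

1. Window A: 2024-08-22 09:02:00 to 2024-08-22 09:20:00
2. Window B: 2024-08-22 09:10:00 to 2024-08-22 09:25:00
3. Overlap period: 2024-08-22 09:10:00 to 2024-08-22 09:20:00
4. Count LOGOUT events in overlap: 1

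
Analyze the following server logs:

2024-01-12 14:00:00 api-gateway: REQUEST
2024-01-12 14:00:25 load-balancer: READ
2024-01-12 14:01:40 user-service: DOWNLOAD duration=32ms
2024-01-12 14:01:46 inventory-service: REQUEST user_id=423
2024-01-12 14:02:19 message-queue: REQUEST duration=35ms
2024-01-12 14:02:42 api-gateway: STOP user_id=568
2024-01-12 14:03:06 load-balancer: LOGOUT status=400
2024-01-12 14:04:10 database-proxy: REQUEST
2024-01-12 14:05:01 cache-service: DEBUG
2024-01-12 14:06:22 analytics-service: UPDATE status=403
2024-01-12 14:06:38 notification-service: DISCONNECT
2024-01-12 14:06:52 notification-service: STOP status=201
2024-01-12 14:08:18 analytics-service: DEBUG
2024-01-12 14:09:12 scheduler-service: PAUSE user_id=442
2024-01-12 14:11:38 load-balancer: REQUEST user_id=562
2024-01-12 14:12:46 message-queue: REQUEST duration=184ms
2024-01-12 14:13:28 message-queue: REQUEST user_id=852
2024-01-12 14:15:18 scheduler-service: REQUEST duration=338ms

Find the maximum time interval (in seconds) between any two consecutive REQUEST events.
448

To find the longest gap:

1. Extract all REQUEST events in chronological order
2. Calculate time differences between consecutive events
3. Find the maximum difference
4. Longest gap: 448 seconds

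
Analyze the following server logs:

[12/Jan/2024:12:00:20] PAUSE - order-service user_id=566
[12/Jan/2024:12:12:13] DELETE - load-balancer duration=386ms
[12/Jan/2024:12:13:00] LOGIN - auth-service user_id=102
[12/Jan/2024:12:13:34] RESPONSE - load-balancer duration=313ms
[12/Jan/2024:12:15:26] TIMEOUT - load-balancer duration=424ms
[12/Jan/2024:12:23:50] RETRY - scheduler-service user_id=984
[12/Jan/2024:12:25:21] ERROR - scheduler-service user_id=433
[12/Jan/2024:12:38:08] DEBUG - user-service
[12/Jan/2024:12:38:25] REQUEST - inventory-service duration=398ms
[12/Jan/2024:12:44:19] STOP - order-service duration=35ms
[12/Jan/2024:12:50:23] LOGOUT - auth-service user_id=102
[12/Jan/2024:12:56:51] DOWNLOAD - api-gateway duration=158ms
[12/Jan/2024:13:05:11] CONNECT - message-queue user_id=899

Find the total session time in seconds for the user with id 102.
2243

To calculate session duration:

1. Find LOGIN event for user_id=102: 12/Jan/2024:12:13:00
2. Find LOGOUT event for user_id=102: 12/Jan/2024:12:50:23
3. Session duration: 12/Jan/2024:12:50:23 - 12/Jan/2024:12:13:00 = 2243 seconds (37 minutes)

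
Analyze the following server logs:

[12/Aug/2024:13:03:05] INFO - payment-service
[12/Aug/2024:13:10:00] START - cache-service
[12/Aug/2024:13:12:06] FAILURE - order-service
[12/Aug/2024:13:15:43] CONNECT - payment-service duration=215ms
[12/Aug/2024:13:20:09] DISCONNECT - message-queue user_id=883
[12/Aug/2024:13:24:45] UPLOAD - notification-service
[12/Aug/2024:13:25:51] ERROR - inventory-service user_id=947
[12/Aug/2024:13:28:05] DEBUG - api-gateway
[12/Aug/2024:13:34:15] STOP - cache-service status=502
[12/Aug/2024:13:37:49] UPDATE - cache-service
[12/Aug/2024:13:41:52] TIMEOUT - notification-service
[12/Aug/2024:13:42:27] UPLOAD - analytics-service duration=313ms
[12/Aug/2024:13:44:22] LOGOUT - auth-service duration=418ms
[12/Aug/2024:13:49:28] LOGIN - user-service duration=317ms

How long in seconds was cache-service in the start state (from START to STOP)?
1455

To calculate state duration:

1. Find START event for cache-service: 12/Aug/2024:13:10:00
2. Find STOP event for cache-service: 12/Aug/2024:13:34:15
3. Calculate duration: 12/Aug/2024:13:34:15 - 12/Aug/2024:13:10:00 = 1455 seconds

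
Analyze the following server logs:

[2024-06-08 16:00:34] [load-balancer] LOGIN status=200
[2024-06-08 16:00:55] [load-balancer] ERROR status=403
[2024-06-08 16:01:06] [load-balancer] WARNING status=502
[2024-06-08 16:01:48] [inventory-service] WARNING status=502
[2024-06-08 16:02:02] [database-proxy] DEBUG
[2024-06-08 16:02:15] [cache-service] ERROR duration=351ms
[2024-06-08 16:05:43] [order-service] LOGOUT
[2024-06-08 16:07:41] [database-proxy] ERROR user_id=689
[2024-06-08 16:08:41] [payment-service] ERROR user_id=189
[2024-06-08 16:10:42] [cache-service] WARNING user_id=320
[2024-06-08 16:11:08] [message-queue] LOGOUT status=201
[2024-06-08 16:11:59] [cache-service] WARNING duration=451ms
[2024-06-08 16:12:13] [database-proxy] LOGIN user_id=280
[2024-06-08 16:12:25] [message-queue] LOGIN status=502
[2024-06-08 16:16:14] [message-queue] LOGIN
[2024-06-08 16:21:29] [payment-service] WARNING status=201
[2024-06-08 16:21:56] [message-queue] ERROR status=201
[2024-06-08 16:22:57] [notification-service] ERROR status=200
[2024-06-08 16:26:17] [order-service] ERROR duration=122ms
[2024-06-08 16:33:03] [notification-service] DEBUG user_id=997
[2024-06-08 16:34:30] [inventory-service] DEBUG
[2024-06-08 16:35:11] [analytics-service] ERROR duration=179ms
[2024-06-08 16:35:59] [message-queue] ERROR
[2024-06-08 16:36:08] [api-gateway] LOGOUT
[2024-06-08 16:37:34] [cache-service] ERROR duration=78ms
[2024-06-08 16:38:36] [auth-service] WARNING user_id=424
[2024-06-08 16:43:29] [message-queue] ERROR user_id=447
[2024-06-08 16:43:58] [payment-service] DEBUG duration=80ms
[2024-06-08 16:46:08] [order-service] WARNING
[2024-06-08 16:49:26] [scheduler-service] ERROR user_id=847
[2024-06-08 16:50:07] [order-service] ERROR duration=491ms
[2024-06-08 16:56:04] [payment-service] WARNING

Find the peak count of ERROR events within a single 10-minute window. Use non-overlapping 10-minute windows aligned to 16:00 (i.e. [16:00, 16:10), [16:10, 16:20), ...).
4

To find the burst window:

1. Divide the log period into non-overlapping 10-minute windows starting at 16:00
2. Count ERROR events in each window
3. Find the window with maximum count
4. Maximum events in a window: 4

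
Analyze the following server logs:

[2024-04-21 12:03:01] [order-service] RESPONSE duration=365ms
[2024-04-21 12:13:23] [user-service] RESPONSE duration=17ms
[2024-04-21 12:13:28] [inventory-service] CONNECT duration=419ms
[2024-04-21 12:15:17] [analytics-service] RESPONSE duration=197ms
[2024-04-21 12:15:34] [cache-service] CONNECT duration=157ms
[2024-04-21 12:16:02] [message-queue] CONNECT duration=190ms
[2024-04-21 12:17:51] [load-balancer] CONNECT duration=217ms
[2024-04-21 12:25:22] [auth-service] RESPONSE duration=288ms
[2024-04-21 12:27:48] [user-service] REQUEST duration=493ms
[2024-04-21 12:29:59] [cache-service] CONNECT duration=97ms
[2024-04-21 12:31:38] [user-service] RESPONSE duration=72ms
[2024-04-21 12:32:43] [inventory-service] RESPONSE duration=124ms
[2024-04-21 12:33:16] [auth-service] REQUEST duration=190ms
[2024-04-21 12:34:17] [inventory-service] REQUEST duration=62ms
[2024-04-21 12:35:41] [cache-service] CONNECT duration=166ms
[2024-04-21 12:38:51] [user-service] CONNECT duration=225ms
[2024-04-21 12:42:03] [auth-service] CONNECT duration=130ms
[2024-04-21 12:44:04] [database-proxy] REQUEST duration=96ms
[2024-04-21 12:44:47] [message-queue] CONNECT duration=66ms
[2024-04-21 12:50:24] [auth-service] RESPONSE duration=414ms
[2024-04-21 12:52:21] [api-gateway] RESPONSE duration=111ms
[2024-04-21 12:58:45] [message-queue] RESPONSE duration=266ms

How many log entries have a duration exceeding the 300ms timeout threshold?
4

To count timeouts:

1. Threshold: 300ms
2. Extract duration from each log entry
3. Count entries where duration > 300
4. Timeout count: 4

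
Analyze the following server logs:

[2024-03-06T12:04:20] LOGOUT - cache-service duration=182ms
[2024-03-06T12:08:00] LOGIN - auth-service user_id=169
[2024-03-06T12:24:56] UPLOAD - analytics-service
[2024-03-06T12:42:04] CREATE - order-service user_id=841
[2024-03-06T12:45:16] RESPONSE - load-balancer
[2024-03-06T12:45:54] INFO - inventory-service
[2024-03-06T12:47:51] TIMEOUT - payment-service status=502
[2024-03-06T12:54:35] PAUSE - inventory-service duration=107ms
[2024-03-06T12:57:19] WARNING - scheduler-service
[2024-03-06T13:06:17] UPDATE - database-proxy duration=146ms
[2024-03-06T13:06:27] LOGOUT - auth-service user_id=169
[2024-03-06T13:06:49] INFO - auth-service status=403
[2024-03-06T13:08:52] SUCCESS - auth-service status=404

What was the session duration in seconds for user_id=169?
3507

To calculate session duration:

1. Find LOGIN event for user_id=169: 2024-03-06T12:08:00
2. Find LOGOUT event for user_id=169: 2024-03-06T13:06:27
3. Session duration: 2024-03-06T13:06:27 - 2024-03-06T12:08:00 = 3507 seconds (58 minutes)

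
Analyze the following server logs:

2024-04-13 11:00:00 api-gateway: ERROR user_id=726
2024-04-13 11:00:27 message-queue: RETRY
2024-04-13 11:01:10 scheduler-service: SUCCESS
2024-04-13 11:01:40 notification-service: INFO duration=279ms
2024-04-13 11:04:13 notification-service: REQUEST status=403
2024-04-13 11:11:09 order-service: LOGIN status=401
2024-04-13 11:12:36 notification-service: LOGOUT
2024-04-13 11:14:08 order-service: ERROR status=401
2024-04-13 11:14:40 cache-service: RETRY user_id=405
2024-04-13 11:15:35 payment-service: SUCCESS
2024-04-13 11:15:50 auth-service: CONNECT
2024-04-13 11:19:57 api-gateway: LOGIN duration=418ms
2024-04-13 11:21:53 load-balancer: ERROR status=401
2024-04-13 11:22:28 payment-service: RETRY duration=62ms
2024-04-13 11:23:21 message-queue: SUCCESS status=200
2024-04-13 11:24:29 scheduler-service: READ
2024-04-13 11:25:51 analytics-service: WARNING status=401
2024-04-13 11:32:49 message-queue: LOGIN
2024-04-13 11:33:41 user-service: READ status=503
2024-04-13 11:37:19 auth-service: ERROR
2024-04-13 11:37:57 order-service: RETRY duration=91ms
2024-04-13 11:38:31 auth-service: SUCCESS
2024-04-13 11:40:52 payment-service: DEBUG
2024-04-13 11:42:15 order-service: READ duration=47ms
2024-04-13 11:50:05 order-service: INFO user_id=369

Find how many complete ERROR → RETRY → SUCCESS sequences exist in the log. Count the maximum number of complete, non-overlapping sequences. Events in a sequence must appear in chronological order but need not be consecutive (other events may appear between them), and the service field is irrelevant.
4

To count sequences:

1. Look for pattern: ERROR → RETRY → SUCCESS
2. Greedily scan the log in chronological order, matching each sequence element in turn (ignoring service)
3. Each time the full pattern completes, increment the count and restart matching from the next event
4. Complete non-overlapping sequences found: 4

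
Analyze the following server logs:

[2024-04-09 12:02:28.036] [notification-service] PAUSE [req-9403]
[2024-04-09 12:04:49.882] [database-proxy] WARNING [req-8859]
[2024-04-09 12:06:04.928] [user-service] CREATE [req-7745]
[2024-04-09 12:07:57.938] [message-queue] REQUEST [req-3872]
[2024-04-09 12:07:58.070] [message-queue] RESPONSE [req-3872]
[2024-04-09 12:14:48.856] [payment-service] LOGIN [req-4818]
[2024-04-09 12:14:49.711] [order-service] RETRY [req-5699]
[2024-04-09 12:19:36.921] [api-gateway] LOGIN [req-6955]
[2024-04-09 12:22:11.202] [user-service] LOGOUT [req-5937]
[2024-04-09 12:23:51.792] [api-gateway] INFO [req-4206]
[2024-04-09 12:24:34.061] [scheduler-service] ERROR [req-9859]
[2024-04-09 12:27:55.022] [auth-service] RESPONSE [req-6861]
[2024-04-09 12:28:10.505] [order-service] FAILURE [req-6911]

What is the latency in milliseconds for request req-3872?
132

To calculate latency:

1. Find REQUEST with id req-3872: 2024-04-09 12:07:57.938
2. Find RESPONSE with id req-3872: 2024-04-09 12:07:58.070
3. Latency: 2024-04-09 12:07:58.070 - 2024-04-09 12:07:57.938 = 132ms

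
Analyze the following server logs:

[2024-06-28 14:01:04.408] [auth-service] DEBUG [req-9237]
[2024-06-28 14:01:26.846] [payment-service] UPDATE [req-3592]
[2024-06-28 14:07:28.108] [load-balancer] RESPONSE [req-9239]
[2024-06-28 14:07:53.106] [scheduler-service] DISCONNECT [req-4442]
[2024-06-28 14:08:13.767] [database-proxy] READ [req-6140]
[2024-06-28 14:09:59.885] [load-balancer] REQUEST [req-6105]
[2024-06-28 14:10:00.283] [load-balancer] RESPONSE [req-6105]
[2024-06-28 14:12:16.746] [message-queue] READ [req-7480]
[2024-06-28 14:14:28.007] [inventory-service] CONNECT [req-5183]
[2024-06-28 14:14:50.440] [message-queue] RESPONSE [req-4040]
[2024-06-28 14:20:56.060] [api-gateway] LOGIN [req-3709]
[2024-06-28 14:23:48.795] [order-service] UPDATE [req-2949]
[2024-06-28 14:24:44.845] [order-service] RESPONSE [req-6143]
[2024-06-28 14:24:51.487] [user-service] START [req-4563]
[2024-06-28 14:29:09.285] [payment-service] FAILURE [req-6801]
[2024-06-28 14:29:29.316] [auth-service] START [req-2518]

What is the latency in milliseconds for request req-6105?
398

To calculate latency:

1. Find REQUEST with id req-6105: 2024-06-28 14:09:59.885
2. Find RESPONSE with id req-6105: 2024-06-28 14:10:00.283
3. Latency: 2024-06-28 14:10:00.283 - 2024-06-28 14:09:59.885 = 398ms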